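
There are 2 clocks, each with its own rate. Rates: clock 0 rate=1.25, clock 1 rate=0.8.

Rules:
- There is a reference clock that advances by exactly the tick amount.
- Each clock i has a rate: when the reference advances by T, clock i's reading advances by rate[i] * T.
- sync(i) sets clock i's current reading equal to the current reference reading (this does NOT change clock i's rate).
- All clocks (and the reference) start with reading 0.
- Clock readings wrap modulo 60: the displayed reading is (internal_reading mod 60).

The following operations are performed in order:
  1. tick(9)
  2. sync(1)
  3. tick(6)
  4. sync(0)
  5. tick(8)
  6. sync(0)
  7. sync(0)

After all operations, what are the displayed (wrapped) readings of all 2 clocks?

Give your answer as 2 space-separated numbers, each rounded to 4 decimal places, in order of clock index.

After op 1 tick(9): ref=9.0000 raw=[11.2500 7.2000]
After op 2 sync(1): ref=9.0000 raw=[11.2500 9.0000]
After op 3 tick(6): ref=15.0000 raw=[18.7500 13.8000]
After op 4 sync(0): ref=15.0000 raw=[15.0000 13.8000]
After op 5 tick(8): ref=23.0000 raw=[25.0000 20.2000]
After op 6 sync(0): ref=23.0000 raw=[23.0000 20.2000]
After op 7 sync(0): ref=23.0000 raw=[23.0000 20.2000]
Wrap final raw readings (mod 60): 23.0000 mod 60 = 23.0000; 20.2000 mod 60 = 20.2000

Answer: 23.0000 20.2000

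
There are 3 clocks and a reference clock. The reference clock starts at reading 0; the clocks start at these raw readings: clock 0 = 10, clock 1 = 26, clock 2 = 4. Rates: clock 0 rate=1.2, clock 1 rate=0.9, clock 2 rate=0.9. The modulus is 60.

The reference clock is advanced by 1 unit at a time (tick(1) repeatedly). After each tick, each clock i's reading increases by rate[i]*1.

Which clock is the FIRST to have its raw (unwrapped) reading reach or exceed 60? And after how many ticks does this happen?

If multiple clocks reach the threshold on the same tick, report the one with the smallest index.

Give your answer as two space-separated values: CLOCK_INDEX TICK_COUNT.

clock 0: start=10, rate=1.2, needs 60-10 = 50; ticks = ceil(50/1.2) = ceil(41.6667) = 42; reading at tick 42 = 10 + 1.2*42 = 60.4000
clock 1: start=26, rate=0.9, needs 60-26 = 34; ticks = ceil(34/0.9) = ceil(37.7778) = 38; reading at tick 38 = 26 + 0.9*38 = 60.2000
clock 2: start=4, rate=0.9, needs 60-4 = 56; ticks = ceil(56/0.9) = ceil(62.2222) = 63; reading at tick 63 = 4 + 0.9*63 = 60.7000
Minimum tick count = 38; winners = [1]; smallest index = 1

Answer: 1 38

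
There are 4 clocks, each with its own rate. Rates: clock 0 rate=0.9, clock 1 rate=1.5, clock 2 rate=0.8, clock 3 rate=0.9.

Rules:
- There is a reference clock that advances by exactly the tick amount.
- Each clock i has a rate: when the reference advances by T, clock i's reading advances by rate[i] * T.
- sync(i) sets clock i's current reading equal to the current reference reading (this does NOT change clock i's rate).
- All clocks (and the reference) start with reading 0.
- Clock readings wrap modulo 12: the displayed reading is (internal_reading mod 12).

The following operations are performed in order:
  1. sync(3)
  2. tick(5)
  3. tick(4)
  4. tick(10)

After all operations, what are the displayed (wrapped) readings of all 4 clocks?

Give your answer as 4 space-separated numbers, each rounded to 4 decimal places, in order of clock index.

After op 1 sync(3): ref=0.0000 raw=[0.0000 0.0000 0.0000 0.0000]
After op 2 tick(5): ref=5.0000 raw=[4.5000 7.5000 4.0000 4.5000]
After op 3 tick(4): ref=9.0000 raw=[8.1000 13.5000 7.2000 8.1000]
After op 4 tick(10): ref=19.0000 raw=[17.1000 28.5000 15.2000 17.1000]
Wrap final raw readings (mod 12): 17.1000 mod 12 = 5.1000; 28.5000 mod 12 = 4.5000; 15.2000 mod 12 = 3.2000; 17.1000 mod 12 = 5.1000

Answer: 5.1000 4.5000 3.2000 5.1000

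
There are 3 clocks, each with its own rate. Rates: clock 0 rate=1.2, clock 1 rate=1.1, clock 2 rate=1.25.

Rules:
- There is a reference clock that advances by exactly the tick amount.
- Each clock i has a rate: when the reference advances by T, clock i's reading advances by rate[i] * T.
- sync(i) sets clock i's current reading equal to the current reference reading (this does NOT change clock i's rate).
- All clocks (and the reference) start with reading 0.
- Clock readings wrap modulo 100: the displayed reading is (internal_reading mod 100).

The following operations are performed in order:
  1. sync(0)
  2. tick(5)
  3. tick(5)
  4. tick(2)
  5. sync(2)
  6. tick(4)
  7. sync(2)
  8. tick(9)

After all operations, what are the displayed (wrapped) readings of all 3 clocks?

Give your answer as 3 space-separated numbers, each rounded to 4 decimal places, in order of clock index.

Answer: 30.0000 27.5000 27.2500

Derivation:
After op 1 sync(0): ref=0.0000 raw=[0.0000 0.0000 0.0000]
After op 2 tick(5): ref=5.0000 raw=[6.0000 5.5000 6.2500]
After op 3 tick(5): ref=10.0000 raw=[12.0000 11.0000 12.5000]
After op 4 tick(2): ref=12.0000 raw=[14.4000 13.2000 15.0000]
After op 5 sync(2): ref=12.0000 raw=[14.4000 13.2000 12.0000]
After op 6 tick(4): ref=16.0000 raw=[19.2000 17.6000 17.0000]
After op 7 sync(2): ref=16.0000 raw=[19.2000 17.6000 16.0000]
After op 8 tick(9): ref=25.0000 raw=[30.0000 27.5000 27.2500]
Wrap final raw readings (mod 100): 30.0000 mod 100 = 30.0000; 27.5000 mod 100 = 27.5000; 27.2500 mod 100 = 27.2500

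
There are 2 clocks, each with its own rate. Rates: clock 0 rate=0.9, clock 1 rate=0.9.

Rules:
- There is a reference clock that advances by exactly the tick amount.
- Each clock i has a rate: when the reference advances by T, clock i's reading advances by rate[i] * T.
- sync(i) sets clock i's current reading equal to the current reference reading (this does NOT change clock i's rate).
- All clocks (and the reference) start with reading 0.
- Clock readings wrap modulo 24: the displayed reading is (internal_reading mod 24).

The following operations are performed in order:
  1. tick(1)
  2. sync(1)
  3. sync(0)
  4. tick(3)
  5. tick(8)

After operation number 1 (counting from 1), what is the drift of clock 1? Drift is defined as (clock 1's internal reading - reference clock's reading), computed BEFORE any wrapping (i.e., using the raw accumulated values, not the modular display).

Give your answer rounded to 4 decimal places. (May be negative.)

Answer: -0.1000

Derivation:
After op 1 tick(1): ref=1.0000 raw=[0.9000 0.9000]
Drift of clock 1 after op 1: 0.9000 - 1.0000 = -0.1000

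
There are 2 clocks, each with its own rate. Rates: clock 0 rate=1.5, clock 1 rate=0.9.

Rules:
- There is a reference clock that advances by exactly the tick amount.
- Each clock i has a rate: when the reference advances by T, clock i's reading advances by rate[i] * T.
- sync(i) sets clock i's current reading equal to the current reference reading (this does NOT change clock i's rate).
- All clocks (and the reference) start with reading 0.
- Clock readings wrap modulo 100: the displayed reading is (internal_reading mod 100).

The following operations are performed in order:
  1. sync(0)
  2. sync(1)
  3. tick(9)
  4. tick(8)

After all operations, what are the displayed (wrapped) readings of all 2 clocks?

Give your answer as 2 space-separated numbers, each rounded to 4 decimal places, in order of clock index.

Answer: 25.5000 15.3000

Derivation:
After op 1 sync(0): ref=0.0000 raw=[0.0000 0.0000]
After op 2 sync(1): ref=0.0000 raw=[0.0000 0.0000]
After op 3 tick(9): ref=9.0000 raw=[13.5000 8.1000]
After op 4 tick(8): ref=17.0000 raw=[25.5000 15.3000]
Wrap final raw readings (mod 100): 25.5000 mod 100 = 25.5000; 15.3000 mod 100 = 15.3000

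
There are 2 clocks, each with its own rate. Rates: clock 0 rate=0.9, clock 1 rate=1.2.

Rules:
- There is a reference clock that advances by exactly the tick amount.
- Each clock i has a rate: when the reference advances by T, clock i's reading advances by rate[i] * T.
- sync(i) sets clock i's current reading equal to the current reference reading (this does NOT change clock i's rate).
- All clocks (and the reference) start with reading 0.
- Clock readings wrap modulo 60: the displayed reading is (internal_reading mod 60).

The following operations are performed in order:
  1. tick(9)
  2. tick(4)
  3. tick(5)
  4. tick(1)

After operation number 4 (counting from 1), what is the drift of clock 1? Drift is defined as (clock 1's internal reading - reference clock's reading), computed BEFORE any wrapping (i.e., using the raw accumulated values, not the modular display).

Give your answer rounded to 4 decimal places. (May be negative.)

After op 1 tick(9): ref=9.0000 raw=[8.1000 10.8000]
After op 2 tick(4): ref=13.0000 raw=[11.7000 15.6000]
After op 3 tick(5): ref=18.0000 raw=[16.2000 21.6000]
After op 4 tick(1): ref=19.0000 raw=[17.1000 22.8000]
Drift of clock 1 after op 4: 22.8000 - 19.0000 = 3.8000

Answer: 3.8000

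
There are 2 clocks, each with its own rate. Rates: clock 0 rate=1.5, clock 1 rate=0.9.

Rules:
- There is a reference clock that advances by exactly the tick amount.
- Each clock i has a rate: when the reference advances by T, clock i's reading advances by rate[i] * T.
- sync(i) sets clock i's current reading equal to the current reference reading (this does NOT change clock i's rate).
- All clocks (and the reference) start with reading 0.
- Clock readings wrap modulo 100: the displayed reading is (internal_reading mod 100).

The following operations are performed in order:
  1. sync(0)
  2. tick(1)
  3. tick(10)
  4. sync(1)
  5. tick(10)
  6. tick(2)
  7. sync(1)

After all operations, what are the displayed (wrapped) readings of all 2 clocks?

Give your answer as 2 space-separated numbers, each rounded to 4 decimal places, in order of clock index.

Answer: 34.5000 23.0000

Derivation:
After op 1 sync(0): ref=0.0000 raw=[0.0000 0.0000]
After op 2 tick(1): ref=1.0000 raw=[1.5000 0.9000]
After op 3 tick(10): ref=11.0000 raw=[16.5000 9.9000]
After op 4 sync(1): ref=11.0000 raw=[16.5000 11.0000]
After op 5 tick(10): ref=21.0000 raw=[31.5000 20.0000]
After op 6 tick(2): ref=23.0000 raw=[34.5000 21.8000]
After op 7 sync(1): ref=23.0000 raw=[34.5000 23.0000]
Wrap final raw readings (mod 100): 34.5000 mod 100 = 34.5000; 23.0000 mod 100 = 23.0000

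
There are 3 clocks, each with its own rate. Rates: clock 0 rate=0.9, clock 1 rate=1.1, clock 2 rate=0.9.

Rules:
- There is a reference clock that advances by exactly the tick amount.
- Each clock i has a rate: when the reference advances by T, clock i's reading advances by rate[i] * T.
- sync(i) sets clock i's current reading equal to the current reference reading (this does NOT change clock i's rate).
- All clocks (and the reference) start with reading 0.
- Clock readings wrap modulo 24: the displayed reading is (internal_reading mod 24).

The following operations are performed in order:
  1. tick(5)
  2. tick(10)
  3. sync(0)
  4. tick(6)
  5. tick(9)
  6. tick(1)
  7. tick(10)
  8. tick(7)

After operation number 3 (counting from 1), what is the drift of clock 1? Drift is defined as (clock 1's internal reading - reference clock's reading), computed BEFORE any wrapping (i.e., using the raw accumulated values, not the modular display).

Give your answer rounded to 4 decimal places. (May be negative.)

Answer: 1.5000

Derivation:
After op 1 tick(5): ref=5.0000 raw=[4.5000 5.5000 4.5000]
After op 2 tick(10): ref=15.0000 raw=[13.5000 16.5000 13.5000]
After op 3 sync(0): ref=15.0000 raw=[15.0000 16.5000 13.5000]
Drift of clock 1 after op 3: 16.5000 - 15.0000 = 1.5000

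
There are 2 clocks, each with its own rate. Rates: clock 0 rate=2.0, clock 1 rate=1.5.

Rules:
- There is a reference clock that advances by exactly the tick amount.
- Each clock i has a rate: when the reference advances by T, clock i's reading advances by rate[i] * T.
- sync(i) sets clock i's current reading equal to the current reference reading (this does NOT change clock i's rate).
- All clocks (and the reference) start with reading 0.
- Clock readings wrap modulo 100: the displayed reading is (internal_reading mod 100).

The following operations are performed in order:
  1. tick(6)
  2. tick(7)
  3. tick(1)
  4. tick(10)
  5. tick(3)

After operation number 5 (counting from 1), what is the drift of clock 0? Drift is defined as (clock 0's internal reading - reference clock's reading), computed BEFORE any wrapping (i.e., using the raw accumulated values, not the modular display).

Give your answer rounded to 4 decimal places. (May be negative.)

Answer: 27.0000

Derivation:
After op 1 tick(6): ref=6.0000 raw=[12.0000 9.0000]
After op 2 tick(7): ref=13.0000 raw=[26.0000 19.5000]
After op 3 tick(1): ref=14.0000 raw=[28.0000 21.0000]
After op 4 tick(10): ref=24.0000 raw=[48.0000 36.0000]
After op 5 tick(3): ref=27.0000 raw=[54.0000 40.5000]
Drift of clock 0 after op 5: 54.0000 - 27.0000 = 27.0000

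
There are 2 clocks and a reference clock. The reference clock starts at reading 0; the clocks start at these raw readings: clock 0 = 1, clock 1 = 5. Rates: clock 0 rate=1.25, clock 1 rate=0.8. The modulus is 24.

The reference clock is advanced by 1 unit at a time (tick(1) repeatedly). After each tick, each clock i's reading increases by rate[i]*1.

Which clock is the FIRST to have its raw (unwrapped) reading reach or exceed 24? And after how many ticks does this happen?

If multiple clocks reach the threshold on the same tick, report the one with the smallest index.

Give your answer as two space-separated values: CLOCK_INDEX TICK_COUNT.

clock 0: start=1, rate=1.25, needs 24-1 = 23; ticks = ceil(23/1.25) = ceil(18.4000) = 19; reading at tick 19 = 1 + 1.25*19 = 24.7500
clock 1: start=5, rate=0.8, needs 24-5 = 19; ticks = ceil(19/0.8) = ceil(23.7500) = 24; reading at tick 24 = 5 + 0.8*24 = 24.2000
Minimum tick count = 19; winners = [0]; smallest index = 0

Answer: 0 19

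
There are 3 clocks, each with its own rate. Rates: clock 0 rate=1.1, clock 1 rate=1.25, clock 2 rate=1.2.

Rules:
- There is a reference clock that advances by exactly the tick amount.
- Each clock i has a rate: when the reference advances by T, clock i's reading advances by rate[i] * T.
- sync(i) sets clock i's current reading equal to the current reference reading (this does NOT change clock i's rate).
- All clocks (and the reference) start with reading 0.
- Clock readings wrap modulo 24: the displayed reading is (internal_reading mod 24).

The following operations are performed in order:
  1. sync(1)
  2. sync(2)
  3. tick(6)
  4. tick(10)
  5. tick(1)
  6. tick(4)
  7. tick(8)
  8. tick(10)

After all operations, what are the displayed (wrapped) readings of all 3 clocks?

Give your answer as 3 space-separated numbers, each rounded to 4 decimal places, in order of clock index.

After op 1 sync(1): ref=0.0000 raw=[0.0000 0.0000 0.0000]
After op 2 sync(2): ref=0.0000 raw=[0.0000 0.0000 0.0000]
After op 3 tick(6): ref=6.0000 raw=[6.6000 7.5000 7.2000]
After op 4 tick(10): ref=16.0000 raw=[17.6000 20.0000 19.2000]
After op 5 tick(1): ref=17.0000 raw=[18.7000 21.2500 20.4000]
After op 6 tick(4): ref=21.0000 raw=[23.1000 26.2500 25.2000]
After op 7 tick(8): ref=29.0000 raw=[31.9000 36.2500 34.8000]
After op 8 tick(10): ref=39.0000 raw=[42.9000 48.7500 46.8000]
Wrap final raw readings (mod 24): 42.9000 mod 24 = 18.9000; 48.7500 mod 24 = 0.7500; 46.8000 mod 24 = 22.8000

Answer: 18.9000 0.7500 22.8000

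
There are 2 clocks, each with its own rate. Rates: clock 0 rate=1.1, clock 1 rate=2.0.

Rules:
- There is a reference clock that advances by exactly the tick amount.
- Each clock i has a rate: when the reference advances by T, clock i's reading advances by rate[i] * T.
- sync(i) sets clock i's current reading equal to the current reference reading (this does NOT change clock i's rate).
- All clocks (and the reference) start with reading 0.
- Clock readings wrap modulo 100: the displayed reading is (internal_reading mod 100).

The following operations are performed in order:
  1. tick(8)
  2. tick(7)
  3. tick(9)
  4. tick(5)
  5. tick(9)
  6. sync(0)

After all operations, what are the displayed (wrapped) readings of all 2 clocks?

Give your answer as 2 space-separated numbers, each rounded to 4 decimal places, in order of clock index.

Answer: 38.0000 76.0000

Derivation:
After op 1 tick(8): ref=8.0000 raw=[8.8000 16.0000]
After op 2 tick(7): ref=15.0000 raw=[16.5000 30.0000]
After op 3 tick(9): ref=24.0000 raw=[26.4000 48.0000]
After op 4 tick(5): ref=29.0000 raw=[31.9000 58.0000]
After op 5 tick(9): ref=38.0000 raw=[41.8000 76.0000]
After op 6 sync(0): ref=38.0000 raw=[38.0000 76.0000]
Wrap final raw readings (mod 100): 38.0000 mod 100 = 38.0000; 76.0000 mod 100 = 76.0000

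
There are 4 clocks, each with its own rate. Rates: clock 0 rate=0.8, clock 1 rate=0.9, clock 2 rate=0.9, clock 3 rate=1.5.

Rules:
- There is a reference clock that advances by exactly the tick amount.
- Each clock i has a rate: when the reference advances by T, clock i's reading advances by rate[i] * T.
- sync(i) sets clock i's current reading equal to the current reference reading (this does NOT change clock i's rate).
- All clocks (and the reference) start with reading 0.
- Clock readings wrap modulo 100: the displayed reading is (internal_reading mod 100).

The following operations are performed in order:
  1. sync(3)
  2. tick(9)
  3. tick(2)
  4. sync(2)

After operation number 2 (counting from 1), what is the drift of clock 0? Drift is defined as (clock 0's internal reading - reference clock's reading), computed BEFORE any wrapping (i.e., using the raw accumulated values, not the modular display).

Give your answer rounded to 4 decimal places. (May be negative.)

Answer: -1.8000

Derivation:
After op 1 sync(3): ref=0.0000 raw=[0.0000 0.0000 0.0000 0.0000]
After op 2 tick(9): ref=9.0000 raw=[7.2000 8.1000 8.1000 13.5000]
Drift of clock 0 after op 2: 7.2000 - 9.0000 = -1.8000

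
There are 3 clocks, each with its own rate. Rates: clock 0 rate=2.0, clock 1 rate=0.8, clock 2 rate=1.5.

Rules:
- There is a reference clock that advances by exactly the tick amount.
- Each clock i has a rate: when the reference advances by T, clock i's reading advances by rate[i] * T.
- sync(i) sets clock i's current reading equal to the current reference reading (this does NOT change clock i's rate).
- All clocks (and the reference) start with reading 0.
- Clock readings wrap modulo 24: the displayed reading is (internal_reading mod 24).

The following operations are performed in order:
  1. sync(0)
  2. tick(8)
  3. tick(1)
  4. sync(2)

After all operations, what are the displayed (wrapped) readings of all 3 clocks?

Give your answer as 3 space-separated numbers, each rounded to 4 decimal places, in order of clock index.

After op 1 sync(0): ref=0.0000 raw=[0.0000 0.0000 0.0000]
After op 2 tick(8): ref=8.0000 raw=[16.0000 6.4000 12.0000]
After op 3 tick(1): ref=9.0000 raw=[18.0000 7.2000 13.5000]
After op 4 sync(2): ref=9.0000 raw=[18.0000 7.2000 9.0000]
Wrap final raw readings (mod 24): 18.0000 mod 24 = 18.0000; 7.2000 mod 24 = 7.2000; 9.0000 mod 24 = 9.0000

Answer: 18.0000 7.2000 9.0000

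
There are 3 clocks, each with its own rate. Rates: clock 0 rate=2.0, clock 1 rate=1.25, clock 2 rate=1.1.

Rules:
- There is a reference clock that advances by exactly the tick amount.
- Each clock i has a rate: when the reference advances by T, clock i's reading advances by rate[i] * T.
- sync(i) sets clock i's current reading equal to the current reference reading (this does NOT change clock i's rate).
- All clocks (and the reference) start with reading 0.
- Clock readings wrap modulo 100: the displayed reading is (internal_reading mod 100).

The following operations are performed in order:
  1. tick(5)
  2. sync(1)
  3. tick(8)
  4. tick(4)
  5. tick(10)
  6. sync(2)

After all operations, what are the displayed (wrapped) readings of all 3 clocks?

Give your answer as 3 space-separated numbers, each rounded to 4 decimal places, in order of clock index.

After op 1 tick(5): ref=5.0000 raw=[10.0000 6.2500 5.5000]
After op 2 sync(1): ref=5.0000 raw=[10.0000 5.0000 5.5000]
After op 3 tick(8): ref=13.0000 raw=[26.0000 15.0000 14.3000]
After op 4 tick(4): ref=17.0000 raw=[34.0000 20.0000 18.7000]
After op 5 tick(10): ref=27.0000 raw=[54.0000 32.5000 29.7000]
After op 6 sync(2): ref=27.0000 raw=[54.0000 32.5000 27.0000]
Wrap final raw readings (mod 100): 54.0000 mod 100 = 54.0000; 32.5000 mod 100 = 32.5000; 27.0000 mod 100 = 27.0000

Answer: 54.0000 32.5000 27.0000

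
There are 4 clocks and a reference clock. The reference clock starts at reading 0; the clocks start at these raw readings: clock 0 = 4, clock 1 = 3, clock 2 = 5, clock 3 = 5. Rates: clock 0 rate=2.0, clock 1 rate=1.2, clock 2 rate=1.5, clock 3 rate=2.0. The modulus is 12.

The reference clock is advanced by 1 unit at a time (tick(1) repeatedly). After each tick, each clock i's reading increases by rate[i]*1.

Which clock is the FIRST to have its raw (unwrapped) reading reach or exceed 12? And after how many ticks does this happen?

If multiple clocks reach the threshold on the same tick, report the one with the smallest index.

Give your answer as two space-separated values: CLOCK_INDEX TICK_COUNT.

Answer: 0 4

Derivation:
clock 0: start=4, rate=2.0, needs 12-4 = 8; ticks = ceil(8/2.0) = ceil(4.0000) = 4; reading at tick 4 = 4 + 2.0*4 = 12.0000
clock 1: start=3, rate=1.2, needs 12-3 = 9; ticks = ceil(9/1.2) = ceil(7.5000) = 8; reading at tick 8 = 3 + 1.2*8 = 12.6000
clock 2: start=5, rate=1.5, needs 12-5 = 7; ticks = ceil(7/1.5) = ceil(4.6667) = 5; reading at tick 5 = 5 + 1.5*5 = 12.5000
clock 3: start=5, rate=2.0, needs 12-5 = 7; ticks = ceil(7/2.0) = ceil(3.5000) = 4; reading at tick 4 = 5 + 2.0*4 = 13.0000
Minimum tick count = 4; winners = [0, 3]; smallest index = 0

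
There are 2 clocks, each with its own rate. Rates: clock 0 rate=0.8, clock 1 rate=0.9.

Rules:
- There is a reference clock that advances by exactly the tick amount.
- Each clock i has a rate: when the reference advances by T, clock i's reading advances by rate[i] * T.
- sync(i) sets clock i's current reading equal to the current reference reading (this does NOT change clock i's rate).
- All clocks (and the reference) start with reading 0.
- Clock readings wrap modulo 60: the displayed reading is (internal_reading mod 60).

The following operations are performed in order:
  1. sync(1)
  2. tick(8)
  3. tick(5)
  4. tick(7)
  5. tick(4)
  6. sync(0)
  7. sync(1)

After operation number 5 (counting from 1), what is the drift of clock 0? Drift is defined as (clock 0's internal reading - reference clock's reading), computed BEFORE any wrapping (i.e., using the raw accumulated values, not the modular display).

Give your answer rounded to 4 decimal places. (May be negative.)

Answer: -4.8000

Derivation:
After op 1 sync(1): ref=0.0000 raw=[0.0000 0.0000]
After op 2 tick(8): ref=8.0000 raw=[6.4000 7.2000]
After op 3 tick(5): ref=13.0000 raw=[10.4000 11.7000]
After op 4 tick(7): ref=20.0000 raw=[16.0000 18.0000]
After op 5 tick(4): ref=24.0000 raw=[19.2000 21.6000]
Drift of clock 0 after op 5: 19.2000 - 24.0000 = -4.8000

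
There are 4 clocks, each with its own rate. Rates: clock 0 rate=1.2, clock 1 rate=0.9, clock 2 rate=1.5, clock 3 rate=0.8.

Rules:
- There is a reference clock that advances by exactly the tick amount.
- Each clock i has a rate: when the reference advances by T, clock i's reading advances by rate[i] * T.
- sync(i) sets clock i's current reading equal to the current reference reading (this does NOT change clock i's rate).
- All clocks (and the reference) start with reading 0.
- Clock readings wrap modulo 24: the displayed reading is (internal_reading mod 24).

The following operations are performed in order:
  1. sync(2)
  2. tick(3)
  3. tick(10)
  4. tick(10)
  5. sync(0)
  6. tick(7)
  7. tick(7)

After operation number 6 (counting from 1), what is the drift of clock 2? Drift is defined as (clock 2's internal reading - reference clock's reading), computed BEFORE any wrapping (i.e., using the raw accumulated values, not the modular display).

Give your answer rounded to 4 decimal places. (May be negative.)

After op 1 sync(2): ref=0.0000 raw=[0.0000 0.0000 0.0000 0.0000]
After op 2 tick(3): ref=3.0000 raw=[3.6000 2.7000 4.5000 2.4000]
After op 3 tick(10): ref=13.0000 raw=[15.6000 11.7000 19.5000 10.4000]
After op 4 tick(10): ref=23.0000 raw=[27.6000 20.7000 34.5000 18.4000]
After op 5 sync(0): ref=23.0000 raw=[23.0000 20.7000 34.5000 18.4000]
After op 6 tick(7): ref=30.0000 raw=[31.4000 27.0000 45.0000 24.0000]
Drift of clock 2 after op 6: 45.0000 - 30.0000 = 15.0000

Answer: 15.0000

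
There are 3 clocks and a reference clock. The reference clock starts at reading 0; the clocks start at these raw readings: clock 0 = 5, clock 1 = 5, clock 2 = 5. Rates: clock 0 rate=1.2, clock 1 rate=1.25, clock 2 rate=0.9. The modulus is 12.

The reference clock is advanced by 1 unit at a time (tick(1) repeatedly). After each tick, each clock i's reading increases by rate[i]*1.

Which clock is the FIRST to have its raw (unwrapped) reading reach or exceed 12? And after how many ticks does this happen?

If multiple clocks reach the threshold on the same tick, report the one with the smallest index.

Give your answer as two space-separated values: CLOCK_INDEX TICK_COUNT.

clock 0: start=5, rate=1.2, needs 12-5 = 7; ticks = ceil(7/1.2) = ceil(5.8333) = 6; reading at tick 6 = 5 + 1.2*6 = 12.2000
clock 1: start=5, rate=1.25, needs 12-5 = 7; ticks = ceil(7/1.25) = ceil(5.6000) = 6; reading at tick 6 = 5 + 1.25*6 = 12.5000
clock 2: start=5, rate=0.9, needs 12-5 = 7; ticks = ceil(7/0.9) = ceil(7.7778) = 8; reading at tick 8 = 5 + 0.9*8 = 12.2000
Minimum tick count = 6; winners = [0, 1]; smallest index = 0

Answer: 0 6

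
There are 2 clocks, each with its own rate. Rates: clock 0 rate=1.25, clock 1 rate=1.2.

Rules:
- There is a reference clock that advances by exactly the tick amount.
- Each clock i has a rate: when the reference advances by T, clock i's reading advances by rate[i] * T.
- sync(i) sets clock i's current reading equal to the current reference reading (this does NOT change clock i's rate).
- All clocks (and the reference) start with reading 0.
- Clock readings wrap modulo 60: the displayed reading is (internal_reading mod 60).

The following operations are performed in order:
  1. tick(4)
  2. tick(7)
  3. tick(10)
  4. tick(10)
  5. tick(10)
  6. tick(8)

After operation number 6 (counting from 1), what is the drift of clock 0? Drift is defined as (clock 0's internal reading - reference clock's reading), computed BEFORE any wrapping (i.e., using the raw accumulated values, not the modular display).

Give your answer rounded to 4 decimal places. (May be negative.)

Answer: 12.2500

Derivation:
After op 1 tick(4): ref=4.0000 raw=[5.0000 4.8000]
After op 2 tick(7): ref=11.0000 raw=[13.7500 13.2000]
After op 3 tick(10): ref=21.0000 raw=[26.2500 25.2000]
After op 4 tick(10): ref=31.0000 raw=[38.7500 37.2000]
After op 5 tick(10): ref=41.0000 raw=[51.2500 49.2000]
After op 6 tick(8): ref=49.0000 raw=[61.2500 58.8000]
Drift of clock 0 after op 6: 61.2500 - 49.0000 = 12.2500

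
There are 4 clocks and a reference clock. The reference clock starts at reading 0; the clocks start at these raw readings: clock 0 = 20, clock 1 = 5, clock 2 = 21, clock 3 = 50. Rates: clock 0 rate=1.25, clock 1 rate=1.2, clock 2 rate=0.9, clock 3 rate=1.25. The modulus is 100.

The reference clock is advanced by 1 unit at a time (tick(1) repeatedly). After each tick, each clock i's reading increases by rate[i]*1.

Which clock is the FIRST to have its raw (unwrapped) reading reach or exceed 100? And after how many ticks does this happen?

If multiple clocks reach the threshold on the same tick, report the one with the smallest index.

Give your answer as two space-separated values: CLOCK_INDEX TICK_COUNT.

Answer: 3 40

Derivation:
clock 0: start=20, rate=1.25, needs 100-20 = 80; ticks = ceil(80/1.25) = ceil(64.0000) = 64; reading at tick 64 = 20 + 1.25*64 = 100.0000
clock 1: start=5, rate=1.2, needs 100-5 = 95; ticks = ceil(95/1.2) = ceil(79.1667) = 80; reading at tick 80 = 5 + 1.2*80 = 101.0000
clock 2: start=21, rate=0.9, needs 100-21 = 79; ticks = ceil(79/0.9) = ceil(87.7778) = 88; reading at tick 88 = 21 + 0.9*88 = 100.2000
clock 3: start=50, rate=1.25, needs 100-50 = 50; ticks = ceil(50/1.25) = ceil(40.0000) = 40; reading at tick 40 = 50 + 1.25*40 = 100.0000
Minimum tick count = 40; winners = [3]; smallest index = 3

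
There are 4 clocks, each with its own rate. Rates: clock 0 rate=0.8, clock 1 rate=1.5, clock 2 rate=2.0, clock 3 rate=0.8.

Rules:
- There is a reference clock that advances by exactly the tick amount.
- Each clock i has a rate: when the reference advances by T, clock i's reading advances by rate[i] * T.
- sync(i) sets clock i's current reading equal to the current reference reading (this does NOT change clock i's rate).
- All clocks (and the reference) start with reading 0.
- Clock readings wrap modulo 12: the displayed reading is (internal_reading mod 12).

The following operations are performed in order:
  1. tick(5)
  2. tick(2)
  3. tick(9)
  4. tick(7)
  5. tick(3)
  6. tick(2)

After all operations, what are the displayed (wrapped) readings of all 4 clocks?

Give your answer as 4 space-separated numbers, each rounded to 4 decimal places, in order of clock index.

Answer: 10.4000 6.0000 8.0000 10.4000

Derivation:
After op 1 tick(5): ref=5.0000 raw=[4.0000 7.5000 10.0000 4.0000]
After op 2 tick(2): ref=7.0000 raw=[5.6000 10.5000 14.0000 5.6000]
After op 3 tick(9): ref=16.0000 raw=[12.8000 24.0000 32.0000 12.8000]
After op 4 tick(7): ref=23.0000 raw=[18.4000 34.5000 46.0000 18.4000]
After op 5 tick(3): ref=26.0000 raw=[20.8000 39.0000 52.0000 20.8000]
After op 6 tick(2): ref=28.0000 raw=[22.4000 42.0000 56.0000 22.4000]
Wrap final raw readings (mod 12): 22.4000 mod 12 = 10.4000; 42.0000 mod 12 = 6.0000; 56.0000 mod 12 = 8.0000; 22.4000 mod 12 = 10.4000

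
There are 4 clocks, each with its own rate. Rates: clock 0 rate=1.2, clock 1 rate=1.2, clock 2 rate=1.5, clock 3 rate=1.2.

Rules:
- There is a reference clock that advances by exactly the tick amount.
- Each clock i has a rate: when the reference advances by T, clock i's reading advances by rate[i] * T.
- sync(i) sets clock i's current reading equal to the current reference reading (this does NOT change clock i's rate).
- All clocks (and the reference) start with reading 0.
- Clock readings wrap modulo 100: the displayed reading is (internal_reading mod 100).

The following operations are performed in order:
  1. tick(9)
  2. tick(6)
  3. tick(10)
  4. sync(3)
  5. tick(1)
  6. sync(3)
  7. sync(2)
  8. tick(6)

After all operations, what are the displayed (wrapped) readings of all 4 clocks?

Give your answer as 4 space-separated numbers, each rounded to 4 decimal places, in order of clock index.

After op 1 tick(9): ref=9.0000 raw=[10.8000 10.8000 13.5000 10.8000]
After op 2 tick(6): ref=15.0000 raw=[18.0000 18.0000 22.5000 18.0000]
After op 3 tick(10): ref=25.0000 raw=[30.0000 30.0000 37.5000 30.0000]
After op 4 sync(3): ref=25.0000 raw=[30.0000 30.0000 37.5000 25.0000]
After op 5 tick(1): ref=26.0000 raw=[31.2000 31.2000 39.0000 26.2000]
After op 6 sync(3): ref=26.0000 raw=[31.2000 31.2000 39.0000 26.0000]
After op 7 sync(2): ref=26.0000 raw=[31.2000 31.2000 26.0000 26.0000]
After op 8 tick(6): ref=32.0000 raw=[38.4000 38.4000 35.0000 33.2000]
Wrap final raw readings (mod 100): 38.4000 mod 100 = 38.4000; 38.4000 mod 100 = 38.4000; 35.0000 mod 100 = 35.0000; 33.2000 mod 100 = 33.2000

Answer: 38.4000 38.4000 35.0000 33.2000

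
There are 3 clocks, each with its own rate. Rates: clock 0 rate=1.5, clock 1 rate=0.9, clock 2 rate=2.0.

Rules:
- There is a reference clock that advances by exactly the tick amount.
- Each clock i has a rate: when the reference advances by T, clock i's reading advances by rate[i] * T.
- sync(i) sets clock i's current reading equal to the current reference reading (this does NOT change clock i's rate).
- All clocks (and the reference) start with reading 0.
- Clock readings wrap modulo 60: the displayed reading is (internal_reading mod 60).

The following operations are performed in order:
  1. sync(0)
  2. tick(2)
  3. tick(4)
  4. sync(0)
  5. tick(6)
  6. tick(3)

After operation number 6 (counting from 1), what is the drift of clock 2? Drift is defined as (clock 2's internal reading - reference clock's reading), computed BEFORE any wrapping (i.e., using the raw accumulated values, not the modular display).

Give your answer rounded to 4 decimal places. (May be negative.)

Answer: 15.0000

Derivation:
After op 1 sync(0): ref=0.0000 raw=[0.0000 0.0000 0.0000]
After op 2 tick(2): ref=2.0000 raw=[3.0000 1.8000 4.0000]
After op 3 tick(4): ref=6.0000 raw=[9.0000 5.4000 12.0000]
After op 4 sync(0): ref=6.0000 raw=[6.0000 5.4000 12.0000]
After op 5 tick(6): ref=12.0000 raw=[15.0000 10.8000 24.0000]
After op 6 tick(3): ref=15.0000 raw=[19.5000 13.5000 30.0000]
Drift of clock 2 after op 6: 30.0000 - 15.0000 = 15.0000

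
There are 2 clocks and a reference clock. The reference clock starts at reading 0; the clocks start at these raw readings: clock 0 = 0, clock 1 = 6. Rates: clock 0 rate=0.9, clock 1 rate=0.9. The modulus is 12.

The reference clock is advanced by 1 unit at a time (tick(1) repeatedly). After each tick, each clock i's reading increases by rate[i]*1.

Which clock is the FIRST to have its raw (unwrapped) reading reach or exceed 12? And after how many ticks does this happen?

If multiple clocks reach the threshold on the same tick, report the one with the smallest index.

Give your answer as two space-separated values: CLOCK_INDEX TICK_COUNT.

clock 0: start=0, rate=0.9, needs 12-0 = 12; ticks = ceil(12/0.9) = ceil(13.3333) = 14; reading at tick 14 = 0 + 0.9*14 = 12.6000
clock 1: start=6, rate=0.9, needs 12-6 = 6; ticks = ceil(6/0.9) = ceil(6.6667) = 7; reading at tick 7 = 6 + 0.9*7 = 12.3000
Minimum tick count = 7; winners = [1]; smallest index = 1

Answer: 1 7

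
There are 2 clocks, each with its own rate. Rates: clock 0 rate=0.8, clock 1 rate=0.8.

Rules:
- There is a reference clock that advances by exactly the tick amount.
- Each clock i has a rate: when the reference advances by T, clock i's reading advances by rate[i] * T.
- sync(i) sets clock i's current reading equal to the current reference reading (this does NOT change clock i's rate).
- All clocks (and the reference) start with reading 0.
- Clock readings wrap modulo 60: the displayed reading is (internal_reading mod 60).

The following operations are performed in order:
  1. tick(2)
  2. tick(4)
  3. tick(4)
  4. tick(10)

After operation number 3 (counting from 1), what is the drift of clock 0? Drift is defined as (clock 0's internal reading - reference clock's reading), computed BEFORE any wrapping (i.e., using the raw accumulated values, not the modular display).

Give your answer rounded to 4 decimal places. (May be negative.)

Answer: -2.0000

Derivation:
After op 1 tick(2): ref=2.0000 raw=[1.6000 1.6000]
After op 2 tick(4): ref=6.0000 raw=[4.8000 4.8000]
After op 3 tick(4): ref=10.0000 raw=[8.0000 8.0000]
Drift of clock 0 after op 3: 8.0000 - 10.0000 = -2.0000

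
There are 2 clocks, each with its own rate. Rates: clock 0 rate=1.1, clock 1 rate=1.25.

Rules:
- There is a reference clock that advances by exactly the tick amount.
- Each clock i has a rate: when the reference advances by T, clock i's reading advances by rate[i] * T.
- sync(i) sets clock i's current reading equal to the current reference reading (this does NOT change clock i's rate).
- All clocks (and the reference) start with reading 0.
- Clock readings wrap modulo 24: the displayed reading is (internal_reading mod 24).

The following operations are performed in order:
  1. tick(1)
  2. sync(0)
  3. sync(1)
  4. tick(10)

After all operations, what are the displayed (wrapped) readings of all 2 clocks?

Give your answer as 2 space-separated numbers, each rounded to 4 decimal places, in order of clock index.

After op 1 tick(1): ref=1.0000 raw=[1.1000 1.2500]
After op 2 sync(0): ref=1.0000 raw=[1.0000 1.2500]
After op 3 sync(1): ref=1.0000 raw=[1.0000 1.0000]
After op 4 tick(10): ref=11.0000 raw=[12.0000 13.5000]
Wrap final raw readings (mod 24): 12.0000 mod 24 = 12.0000; 13.5000 mod 24 = 13.5000

Answer: 12.0000 13.5000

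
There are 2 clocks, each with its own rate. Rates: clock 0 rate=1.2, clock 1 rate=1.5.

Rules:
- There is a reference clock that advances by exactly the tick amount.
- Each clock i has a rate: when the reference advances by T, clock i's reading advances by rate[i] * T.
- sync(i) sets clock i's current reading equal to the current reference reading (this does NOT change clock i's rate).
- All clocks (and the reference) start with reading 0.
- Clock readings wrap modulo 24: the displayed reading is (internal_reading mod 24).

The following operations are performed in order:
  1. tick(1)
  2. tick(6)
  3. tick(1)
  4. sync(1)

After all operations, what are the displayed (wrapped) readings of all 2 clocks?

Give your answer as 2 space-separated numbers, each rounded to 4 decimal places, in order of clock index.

After op 1 tick(1): ref=1.0000 raw=[1.2000 1.5000]
After op 2 tick(6): ref=7.0000 raw=[8.4000 10.5000]
After op 3 tick(1): ref=8.0000 raw=[9.6000 12.0000]
After op 4 sync(1): ref=8.0000 raw=[9.6000 8.0000]
Wrap final raw readings (mod 24): 9.6000 mod 24 = 9.6000; 8.0000 mod 24 = 8.0000

Answer: 9.6000 8.0000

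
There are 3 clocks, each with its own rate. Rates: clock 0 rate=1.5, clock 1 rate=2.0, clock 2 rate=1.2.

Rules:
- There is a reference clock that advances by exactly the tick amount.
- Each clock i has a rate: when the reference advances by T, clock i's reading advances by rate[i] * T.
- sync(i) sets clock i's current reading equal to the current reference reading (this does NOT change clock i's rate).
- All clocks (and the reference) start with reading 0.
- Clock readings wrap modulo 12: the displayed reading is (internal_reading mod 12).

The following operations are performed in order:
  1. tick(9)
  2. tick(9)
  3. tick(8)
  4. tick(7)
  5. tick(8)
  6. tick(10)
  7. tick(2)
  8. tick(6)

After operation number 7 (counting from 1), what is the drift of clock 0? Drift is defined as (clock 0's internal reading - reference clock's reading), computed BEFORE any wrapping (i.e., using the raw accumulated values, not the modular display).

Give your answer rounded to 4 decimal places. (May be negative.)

After op 1 tick(9): ref=9.0000 raw=[13.5000 18.0000 10.8000]
After op 2 tick(9): ref=18.0000 raw=[27.0000 36.0000 21.6000]
After op 3 tick(8): ref=26.0000 raw=[39.0000 52.0000 31.2000]
After op 4 tick(7): ref=33.0000 raw=[49.5000 66.0000 39.6000]
After op 5 tick(8): ref=41.0000 raw=[61.5000 82.0000 49.2000]
After op 6 tick(10): ref=51.0000 raw=[76.5000 102.0000 61.2000]
After op 7 tick(2): ref=53.0000 raw=[79.5000 106.0000 63.6000]
Drift of clock 0 after op 7: 79.5000 - 53.0000 = 26.5000

Answer: 26.5000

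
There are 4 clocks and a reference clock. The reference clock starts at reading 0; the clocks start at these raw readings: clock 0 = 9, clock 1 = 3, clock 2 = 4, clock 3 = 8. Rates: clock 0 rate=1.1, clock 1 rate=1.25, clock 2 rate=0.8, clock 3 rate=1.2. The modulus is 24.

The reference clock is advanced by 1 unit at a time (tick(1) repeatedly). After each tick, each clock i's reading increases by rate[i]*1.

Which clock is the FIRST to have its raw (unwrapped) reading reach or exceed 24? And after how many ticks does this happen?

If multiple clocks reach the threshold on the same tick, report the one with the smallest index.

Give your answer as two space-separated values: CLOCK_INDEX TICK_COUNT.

Answer: 0 14

Derivation:
clock 0: start=9, rate=1.1, needs 24-9 = 15; ticks = ceil(15/1.1) = ceil(13.6364) = 14; reading at tick 14 = 9 + 1.1*14 = 24.4000
clock 1: start=3, rate=1.25, needs 24-3 = 21; ticks = ceil(21/1.25) = ceil(16.8000) = 17; reading at tick 17 = 3 + 1.25*17 = 24.2500
clock 2: start=4, rate=0.8, needs 24-4 = 20; ticks = ceil(20/0.8) = ceil(25.0000) = 25; reading at tick 25 = 4 + 0.8*25 = 24.0000
clock 3: start=8, rate=1.2, needs 24-8 = 16; ticks = ceil(16/1.2) = ceil(13.3333) = 14; reading at tick 14 = 8 + 1.2*14 = 24.8000
Minimum tick count = 14; winners = [0, 3]; smallest index = 0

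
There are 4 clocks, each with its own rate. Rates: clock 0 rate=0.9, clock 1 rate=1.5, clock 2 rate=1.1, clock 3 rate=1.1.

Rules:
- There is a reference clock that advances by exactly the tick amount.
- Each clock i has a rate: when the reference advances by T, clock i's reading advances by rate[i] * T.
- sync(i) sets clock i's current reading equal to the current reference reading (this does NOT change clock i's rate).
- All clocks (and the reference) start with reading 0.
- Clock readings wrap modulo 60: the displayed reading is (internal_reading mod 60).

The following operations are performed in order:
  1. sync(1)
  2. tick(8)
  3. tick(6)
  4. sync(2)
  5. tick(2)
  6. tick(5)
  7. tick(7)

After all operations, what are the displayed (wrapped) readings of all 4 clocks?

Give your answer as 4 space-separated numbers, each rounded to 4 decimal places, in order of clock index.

After op 1 sync(1): ref=0.0000 raw=[0.0000 0.0000 0.0000 0.0000]
After op 2 tick(8): ref=8.0000 raw=[7.2000 12.0000 8.8000 8.8000]
After op 3 tick(6): ref=14.0000 raw=[12.6000 21.0000 15.4000 15.4000]
After op 4 sync(2): ref=14.0000 raw=[12.6000 21.0000 14.0000 15.4000]
After op 5 tick(2): ref=16.0000 raw=[14.4000 24.0000 16.2000 17.6000]
After op 6 tick(5): ref=21.0000 raw=[18.9000 31.5000 21.7000 23.1000]
After op 7 tick(7): ref=28.0000 raw=[25.2000 42.0000 29.4000 30.8000]
Wrap final raw readings (mod 60): 25.2000 mod 60 = 25.2000; 42.0000 mod 60 = 42.0000; 29.4000 mod 60 = 29.4000; 30.8000 mod 60 = 30.8000

Answer: 25.2000 42.0000 29.4000 30.8000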